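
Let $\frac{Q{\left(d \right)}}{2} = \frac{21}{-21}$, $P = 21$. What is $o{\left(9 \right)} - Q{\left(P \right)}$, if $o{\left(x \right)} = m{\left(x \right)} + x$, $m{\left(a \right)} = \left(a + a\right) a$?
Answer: $173$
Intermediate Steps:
$m{\left(a \right)} = 2 a^{2}$ ($m{\left(a \right)} = 2 a a = 2 a^{2}$)
$o{\left(x \right)} = x + 2 x^{2}$ ($o{\left(x \right)} = 2 x^{2} + x = x + 2 x^{2}$)
$Q{\left(d \right)} = -2$ ($Q{\left(d \right)} = 2 \frac{21}{-21} = 2 \cdot 21 \left(- \frac{1}{21}\right) = 2 \left(-1\right) = -2$)
$o{\left(9 \right)} - Q{\left(P \right)} = 9 \left(1 + 2 \cdot 9\right) - -2 = 9 \left(1 + 18\right) + 2 = 9 \cdot 19 + 2 = 171 + 2 = 173$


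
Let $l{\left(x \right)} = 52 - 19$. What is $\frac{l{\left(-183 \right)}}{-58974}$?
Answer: $- \frac{11}{19658} \approx -0.00055957$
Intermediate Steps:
$l{\left(x \right)} = 33$
$\frac{l{\left(-183 \right)}}{-58974} = \frac{33}{-58974} = 33 \left(- \frac{1}{58974}\right) = - \frac{11}{19658}$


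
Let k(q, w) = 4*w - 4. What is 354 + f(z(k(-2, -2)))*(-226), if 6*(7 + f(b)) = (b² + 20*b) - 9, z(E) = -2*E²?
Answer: -2904989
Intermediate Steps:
k(q, w) = -4 + 4*w
f(b) = -17/2 + b²/6 + 10*b/3 (f(b) = -7 + ((b² + 20*b) - 9)/6 = -7 + (-9 + b² + 20*b)/6 = -7 + (-3/2 + b²/6 + 10*b/3) = -17/2 + b²/6 + 10*b/3)
354 + f(z(k(-2, -2)))*(-226) = 354 + (-17/2 + (-2*(-4 + 4*(-2))²)²/6 + 10*(-2*(-4 + 4*(-2))²)/3)*(-226) = 354 + (-17/2 + (-2*(-4 - 8)²)²/6 + 10*(-2*(-4 - 8)²)/3)*(-226) = 354 + (-17/2 + (-2*(-12)²)²/6 + 10*(-2*(-12)²)/3)*(-226) = 354 + (-17/2 + (-2*144)²/6 + 10*(-2*144)/3)*(-226) = 354 + (-17/2 + (⅙)*(-288)² + (10/3)*(-288))*(-226) = 354 + (-17/2 + (⅙)*82944 - 960)*(-226) = 354 + (-17/2 + 13824 - 960)*(-226) = 354 + (25711/2)*(-226) = 354 - 2905343 = -2904989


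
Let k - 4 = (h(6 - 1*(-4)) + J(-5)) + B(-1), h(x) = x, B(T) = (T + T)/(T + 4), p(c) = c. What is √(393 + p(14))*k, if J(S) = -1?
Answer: 37*√407/3 ≈ 248.82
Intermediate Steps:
B(T) = 2*T/(4 + T) (B(T) = (2*T)/(4 + T) = 2*T/(4 + T))
k = 37/3 (k = 4 + (((6 - 1*(-4)) - 1) + 2*(-1)/(4 - 1)) = 4 + (((6 + 4) - 1) + 2*(-1)/3) = 4 + ((10 - 1) + 2*(-1)*(⅓)) = 4 + (9 - ⅔) = 4 + 25/3 = 37/3 ≈ 12.333)
√(393 + p(14))*k = √(393 + 14)*(37/3) = √407*(37/3) = 37*√407/3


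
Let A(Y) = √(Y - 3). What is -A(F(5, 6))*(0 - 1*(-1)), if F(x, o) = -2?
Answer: -I*√5 ≈ -2.2361*I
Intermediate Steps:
A(Y) = √(-3 + Y)
-A(F(5, 6))*(0 - 1*(-1)) = -√(-3 - 2)*(0 - 1*(-1)) = -√(-5)*(0 + 1) = -I*√5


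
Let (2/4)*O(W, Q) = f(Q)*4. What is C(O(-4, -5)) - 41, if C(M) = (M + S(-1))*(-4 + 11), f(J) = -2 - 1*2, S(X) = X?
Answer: -272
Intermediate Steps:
f(J) = -4 (f(J) = -2 - 2 = -4)
O(W, Q) = -32 (O(W, Q) = 2*(-4*4) = 2*(-16) = -32)
C(M) = -7 + 7*M (C(M) = (M - 1)*(-4 + 11) = (-1 + M)*7 = -7 + 7*M)
C(O(-4, -5)) - 41 = (-7 + 7*(-32)) - 41 = (-7 - 224) - 41 = -231 - 41 = -272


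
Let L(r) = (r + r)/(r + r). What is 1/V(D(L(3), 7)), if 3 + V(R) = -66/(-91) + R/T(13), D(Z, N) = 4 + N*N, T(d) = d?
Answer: 91/164 ≈ 0.55488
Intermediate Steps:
L(r) = 1 (L(r) = (2*r)/((2*r)) = (2*r)*(1/(2*r)) = 1)
D(Z, N) = 4 + N²
V(R) = -207/91 + R/13 (V(R) = -3 + (-66/(-91) + R/13) = -3 + (-66*(-1/91) + R*(1/13)) = -3 + (66/91 + R/13) = -207/91 + R/13)
1/V(D(L(3), 7)) = 1/(-207/91 + (4 + 7²)/13) = 1/(-207/91 + (4 + 49)/13) = 1/(-207/91 + (1/13)*53) = 1/(-207/91 + 53/13) = 1/(164/91) = 91/164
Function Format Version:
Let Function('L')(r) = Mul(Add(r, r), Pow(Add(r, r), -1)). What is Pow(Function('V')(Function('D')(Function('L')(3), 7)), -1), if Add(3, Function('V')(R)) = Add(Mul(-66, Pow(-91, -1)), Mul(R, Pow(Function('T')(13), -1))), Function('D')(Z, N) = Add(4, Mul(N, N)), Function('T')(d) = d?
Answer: Rational(91, 164) ≈ 0.55488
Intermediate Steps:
Function('L')(r) = 1 (Function('L')(r) = Mul(Mul(2, r), Pow(Mul(2, r), -1)) = Mul(Mul(2, r), Mul(Rational(1, 2), Pow(r, -1))) = 1)
Function('D')(Z, N) = Add(4, Pow(N, 2))
Function('V')(R) = Add(Rational(-207, 91), Mul(Rational(1, 13), R)) (Function('V')(R) = Add(-3, Add(Mul(-66, Pow(-91, -1)), Mul(R, Pow(13, -1)))) = Add(-3, Add(Mul(-66, Rational(-1, 91)), Mul(R, Rational(1, 13)))) = Add(-3, Add(Rational(66, 91), Mul(Rational(1, 13), R))) = Add(Rational(-207, 91), Mul(Rational(1, 13), R)))
Pow(Function('V')(Function('D')(Function('L')(3), 7)), -1) = Pow(Add(Rational(-207, 91), Mul(Rational(1, 13), Add(4, Pow(7, 2)))), -1) = Pow(Add(Rational(-207, 91), Mul(Rational(1, 13), Add(4, 49))), -1) = Pow(Add(Rational(-207, 91), Mul(Rational(1, 13), 53)), -1) = Pow(Add(Rational(-207, 91), Rational(53, 13)), -1) = Pow(Rational(164, 91), -1) = Rational(91, 164)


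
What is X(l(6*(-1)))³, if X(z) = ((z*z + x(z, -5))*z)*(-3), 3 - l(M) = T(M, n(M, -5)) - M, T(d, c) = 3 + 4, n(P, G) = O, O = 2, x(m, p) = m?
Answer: 19683000000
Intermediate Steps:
n(P, G) = 2
T(d, c) = 7
l(M) = -4 + M (l(M) = 3 - (7 - M) = 3 + (-7 + M) = -4 + M)
X(z) = -3*z*(z + z²) (X(z) = ((z*z + z)*z)*(-3) = ((z² + z)*z)*(-3) = ((z + z²)*z)*(-3) = (z*(z + z²))*(-3) = -3*z*(z + z²))
X(l(6*(-1)))³ = (-3*(-4 + 6*(-1))²*(1 + (-4 + 6*(-1))))³ = (-3*(-4 - 6)²*(1 + (-4 - 6)))³ = (-3*(-10)²*(1 - 10))³ = (-3*100*(-9))³ = 2700³ = 19683000000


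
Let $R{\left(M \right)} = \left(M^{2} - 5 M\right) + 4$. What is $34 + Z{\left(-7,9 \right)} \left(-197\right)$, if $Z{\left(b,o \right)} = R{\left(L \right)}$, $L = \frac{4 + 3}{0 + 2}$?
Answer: $\frac{1121}{4} \approx 280.25$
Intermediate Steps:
$L = \frac{7}{2} \approx 3.5$
$R{\left(M \right)} = 4 + M^{2} - 5 M$
$Z{\left(b,o \right)} = - \frac{5}{4}$ ($Z{\left(b,o \right)} = 4 + \left(\frac{7}{2}\right)^{2} - \frac{35}{2} = 4 + \frac{49}{4} - \frac{35}{2} = - \frac{5}{4}$)
$34 + Z{\left(-7,9 \right)} \left(-197\right) = 34 - - \frac{985}{4} = 34 + \frac{985}{4} = \frac{1121}{4}$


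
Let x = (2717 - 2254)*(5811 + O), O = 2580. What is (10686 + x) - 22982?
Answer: 3872737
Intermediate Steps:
x = 3885033 (x = (2717 - 2254)*(5811 + 2580) = 463*8391 = 3885033)
(10686 + x) - 22982 = (10686 + 3885033) - 22982 = 3895719 - 22982 = 3872737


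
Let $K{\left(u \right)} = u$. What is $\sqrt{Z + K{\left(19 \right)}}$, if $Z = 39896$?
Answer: $3 \sqrt{4435} \approx 199.79$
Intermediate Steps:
$\sqrt{Z + K{\left(19 \right)}} = \sqrt{39896 + 19} = \sqrt{39915} = 3 \sqrt{4435}$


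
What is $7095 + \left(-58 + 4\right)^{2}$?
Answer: $10011$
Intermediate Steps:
$7095 + \left(-58 + 4\right)^{2} = 7095 + \left(-54\right)^{2} = 7095 + 2916 = 10011$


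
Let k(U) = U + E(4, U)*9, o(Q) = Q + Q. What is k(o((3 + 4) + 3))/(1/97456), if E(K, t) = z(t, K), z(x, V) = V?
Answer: 5457536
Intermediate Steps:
E(K, t) = K
o(Q) = 2*Q
k(U) = 36 + U (k(U) = U + 4*9 = U + 36 = 36 + U)
k(o((3 + 4) + 3))/(1/97456) = (36 + 2*((3 + 4) + 3))/(1/97456) = (36 + 2*(7 + 3))/(1/97456) = (36 + 2*10)*97456 = (36 + 20)*97456 = 56*97456 = 5457536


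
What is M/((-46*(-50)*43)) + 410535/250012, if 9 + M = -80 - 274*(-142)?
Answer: 3144195458/1545386675 ≈ 2.0346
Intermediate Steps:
M = 38819 (M = -9 + (-80 - 274*(-142)) = -9 + (-80 + 38908) = -9 + 38828 = 38819)
M/((-46*(-50)*43)) + 410535/250012 = 38819/((-46*(-50)*43)) + 410535/250012 = 38819/((2300*43)) + 410535*(1/250012) = 38819/98900 + 410535/250012 = 3144195458/1545386675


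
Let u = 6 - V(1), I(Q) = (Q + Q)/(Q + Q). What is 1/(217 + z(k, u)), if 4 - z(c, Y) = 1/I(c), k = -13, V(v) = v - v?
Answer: 1/220 ≈ 0.0045455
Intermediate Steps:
V(v) = 0
I(Q) = 1 (I(Q) = (2*Q)/((2*Q)) = (2*Q)*(1/(2*Q)) = 1)
u = 6 (u = 6 - 1*0 = 6 + 0 = 6)
z(c, Y) = 3 (z(c, Y) = 4 - 1/1 = 4 - 1*1 = 4 - 1 = 3)
1/(217 + z(k, u)) = 1/(217 + 3) = 1/220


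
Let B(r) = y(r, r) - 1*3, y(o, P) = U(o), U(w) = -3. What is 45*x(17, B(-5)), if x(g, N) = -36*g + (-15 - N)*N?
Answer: -25110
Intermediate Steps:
y(o, P) = -3
B(r) = -6 (B(r) = -3 - 1*3 = -3 - 3 = -6)
x(g, N) = -36*g + N*(-15 - N)
45*x(17, B(-5)) = 45*(-1*(-6)**2 - 36*17 - 15*(-6)) = 45*(-1*36 - 612 + 90) = 45*(-36 - 612 + 90) = 45*(-558) = -25110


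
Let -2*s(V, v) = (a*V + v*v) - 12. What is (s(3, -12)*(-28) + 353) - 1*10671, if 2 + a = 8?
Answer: -8218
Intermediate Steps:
a = 6 (a = -2 + 8 = 6)
s(V, v) = 6 - 3*V - v²/2 (s(V, v) = -((6*V + v*v) - 12)/2 = -((6*V + v²) - 12)/2 = -((v² + 6*V) - 12)/2 = -(-12 + v² + 6*V)/2 = 6 - 3*V - v²/2)
(s(3, -12)*(-28) + 353) - 1*10671 = ((6 - 3*3 - ½*(-12)²)*(-28) + 353) - 1*10671 = ((6 - 9 - ½*144)*(-28) + 353) - 10671 = ((6 - 9 - 72)*(-28) + 353) - 10671 = (-75*(-28) + 353) - 10671 = (2100 + 353) - 10671 = 2453 - 10671 = -8218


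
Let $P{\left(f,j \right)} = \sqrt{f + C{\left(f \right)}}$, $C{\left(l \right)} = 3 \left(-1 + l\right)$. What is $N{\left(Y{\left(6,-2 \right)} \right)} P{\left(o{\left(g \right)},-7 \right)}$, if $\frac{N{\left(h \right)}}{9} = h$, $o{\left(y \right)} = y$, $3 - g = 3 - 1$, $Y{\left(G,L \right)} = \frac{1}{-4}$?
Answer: $- \frac{9}{4} \approx -2.25$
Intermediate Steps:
$Y{\left(G,L \right)} = - \frac{1}{4}$
$g = 1$ ($g = 3 - \left(3 - 1\right) = 3 - 2 = 1$)
$N{\left(h \right)} = 9 h$
$C{\left(l \right)} = -3 + 3 l$
$P{\left(f,j \right)} = \sqrt{-3 + 4 f}$ ($P{\left(f,j \right)} = \sqrt{f + \left(-3 + 3 f\right)} = \sqrt{-3 + 4 f}$)
$N{\left(Y{\left(6,-2 \right)} \right)} P{\left(o{\left(g \right)},-7 \right)} = 9 \left(- \frac{1}{4}\right) \sqrt{-3 + 4 \cdot 1} = - \frac{9 \sqrt{-3 + 4}}{4} = - \frac{9 \sqrt{1}}{4} = \left(- \frac{9}{4}\right) 1 = - \frac{9}{4}$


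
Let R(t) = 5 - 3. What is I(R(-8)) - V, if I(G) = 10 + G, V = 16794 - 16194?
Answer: -588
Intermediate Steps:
V = 600
R(t) = 2
I(R(-8)) - V = (10 + 2) - 1*600 = 12 - 600 = -588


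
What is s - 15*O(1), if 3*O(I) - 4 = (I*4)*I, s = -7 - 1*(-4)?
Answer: -43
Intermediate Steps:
s = -3 (s = -7 + 4 = -3)
O(I) = 4/3 + 4*I²/3 (O(I) = 4/3 + ((I*4)*I)/3 = 4/3 + ((4*I)*I)/3 = 4/3 + (4*I²)/3 = 4/3 + 4*I²/3)
s - 15*O(1) = -3 - 15*(4/3 + (4/3)*1²) = -3 - 15*(4/3 + (4/3)*1) = -3 - 15*(4/3 + 4/3) = -3 - 15*8/3 = -3 - 40 = -43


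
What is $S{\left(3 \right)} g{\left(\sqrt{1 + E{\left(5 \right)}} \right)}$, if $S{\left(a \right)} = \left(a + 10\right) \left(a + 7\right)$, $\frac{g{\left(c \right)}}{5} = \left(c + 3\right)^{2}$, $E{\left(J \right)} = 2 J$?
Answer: $13000 + 3900 \sqrt{11} \approx 25935.0$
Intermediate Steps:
$g{\left(c \right)} = 5 \left(3 + c\right)^{2}$ ($g{\left(c \right)} = 5 \left(c + 3\right)^{2} = 5 \left(3 + c\right)^{2}$)
$S{\left(a \right)} = \left(7 + a\right) \left(10 + a\right)$ ($S{\left(a \right)} = \left(10 + a\right) \left(7 + a\right) = \left(7 + a\right) \left(10 + a\right)$)
$S{\left(3 \right)} g{\left(\sqrt{1 + E{\left(5 \right)}} \right)} = \left(70 + 3^{2} + 17 \cdot 3\right) 5 \left(3 + \sqrt{1 + 2 \cdot 5}\right)^{2} = \left(70 + 9 + 51\right) 5 \left(3 + \sqrt{1 + 10}\right)^{2} = 130 \cdot 5 \left(3 + \sqrt{11}\right)^{2} = 650 \left(3 + \sqrt{11}\right)^{2}$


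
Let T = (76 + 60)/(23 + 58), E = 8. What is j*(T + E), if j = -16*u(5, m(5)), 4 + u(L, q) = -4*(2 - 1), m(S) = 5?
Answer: 100352/81 ≈ 1238.9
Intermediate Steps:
u(L, q) = -8 (u(L, q) = -4 - 4*(2 - 1) = -4 - 4*1 = -4 - 4 = -8)
T = 136/81 ≈ 1.6790
j = 128 (j = -16*(-8) = 128)
j*(T + E) = 128*(136/81 + 8) = 128*(784/81) = 100352/81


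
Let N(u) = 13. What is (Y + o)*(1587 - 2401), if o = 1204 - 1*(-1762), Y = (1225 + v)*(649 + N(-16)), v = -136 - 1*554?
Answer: -290708704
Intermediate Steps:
v = -690 (v = -136 - 554 = -690)
Y = 354170 (Y = (1225 - 690)*(649 + 13) = 535*662 = 354170)
o = 2966 (o = 1204 + 1762 = 2966)
(Y + o)*(1587 - 2401) = (354170 + 2966)*(1587 - 2401) = 357136*(-814) = -290708704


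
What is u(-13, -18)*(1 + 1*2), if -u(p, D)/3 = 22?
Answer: -198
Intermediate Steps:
u(p, D) = -66 (u(p, D) = -3*22 = -66)
u(-13, -18)*(1 + 1*2) = -66*(1 + 1*2) = -66*(1 + 2) = -66*3 = -198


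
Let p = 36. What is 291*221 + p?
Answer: 64347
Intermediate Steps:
291*221 + p = 291*221 + 36 = 64311 + 36 = 64347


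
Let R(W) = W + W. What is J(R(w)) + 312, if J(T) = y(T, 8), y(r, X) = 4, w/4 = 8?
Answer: 316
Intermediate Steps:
w = 32 (w = 4*8 = 32)
R(W) = 2*W
J(T) = 4
J(R(w)) + 312 = 4 + 312 = 316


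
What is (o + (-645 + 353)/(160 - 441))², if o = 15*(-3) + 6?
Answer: 113784889/78961 ≈ 1441.0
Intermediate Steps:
o = -39 (o = -45 + 6 = -39)
(o + (-645 + 353)/(160 - 441))² = (-39 + (-645 + 353)/(160 - 441))² = (-39 - 292/(-281))² = (-39 - 292*(-1/281))² = (-39 + 292/281)² = (-10667/281)² = 113784889/78961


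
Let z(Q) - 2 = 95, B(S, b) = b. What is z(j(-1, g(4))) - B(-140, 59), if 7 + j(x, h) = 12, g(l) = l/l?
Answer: 38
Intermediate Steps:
g(l) = 1
j(x, h) = 5 (j(x, h) = -7 + 12 = 5)
z(Q) = 97 (z(Q) = 2 + 95 = 97)
z(j(-1, g(4))) - B(-140, 59) = 97 - 1*59 = 97 - 59 = 38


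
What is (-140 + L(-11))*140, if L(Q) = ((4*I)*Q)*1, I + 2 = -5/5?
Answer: -1120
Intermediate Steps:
I = -3 (I = -2 - 5/5 = -2 - 5*⅕ = -2 - 1 = -3)
L(Q) = -12*Q (L(Q) = ((4*(-3))*Q)*1 = -12*Q*1 = -12*Q)
(-140 + L(-11))*140 = (-140 - 12*(-11))*140 = (-140 + 132)*140 = -8*140 = -1120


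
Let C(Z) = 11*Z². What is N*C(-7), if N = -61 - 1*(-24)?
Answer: -19943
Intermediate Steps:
N = -37 (N = -61 + 24 = -37)
N*C(-7) = -407*(-7)² = -407*49 = -37*539 = -19943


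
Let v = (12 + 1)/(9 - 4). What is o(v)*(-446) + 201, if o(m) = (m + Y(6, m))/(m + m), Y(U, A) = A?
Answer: -245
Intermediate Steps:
v = 13/5 ≈ 2.6000
o(m) = 1 (o(m) = (m + m)/(m + m) = (2*m)/((2*m)) = (2*m)*(1/(2*m)) = 1)
o(v)*(-446) + 201 = 1*(-446) + 201 = -446 + 201 = -245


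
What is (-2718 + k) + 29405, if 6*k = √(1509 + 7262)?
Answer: 26687 + 7*√179/6 ≈ 26703.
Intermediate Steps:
k = 7*√179/6 (k = √(1509 + 7262)/6 = √8771/6 = (7*√179)/6 = 7*√179/6 ≈ 15.609)
(-2718 + k) + 29405 = (-2718 + 7*√179/6) + 29405 = 26687 + 7*√179/6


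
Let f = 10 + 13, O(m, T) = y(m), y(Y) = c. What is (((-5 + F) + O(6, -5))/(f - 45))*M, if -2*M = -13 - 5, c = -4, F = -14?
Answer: 207/22 ≈ 9.4091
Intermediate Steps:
y(Y) = -4
O(m, T) = -4
f = 23
M = 9 (M = -(-13 - 5)/2 = -½*(-18) = 9)
(((-5 + F) + O(6, -5))/(f - 45))*M = (((-5 - 14) - 4)/(23 - 45))*9 = ((-19 - 4)/(-22))*9 = -1/22*(-23)*9 = (23/22)*9 = 207/22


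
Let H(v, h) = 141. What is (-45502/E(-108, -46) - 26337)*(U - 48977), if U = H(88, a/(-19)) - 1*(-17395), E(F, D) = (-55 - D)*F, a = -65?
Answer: 403153260053/486 ≈ 8.2953e+8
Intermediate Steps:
E(F, D) = F*(-55 - D)
U = 17536 (U = 141 - 1*(-17395) = 141 + 17395 = 17536)
(-45502/E(-108, -46) - 26337)*(U - 48977) = (-45502*1/(108*(55 - 46)) - 26337)*(17536 - 48977) = (-45502/((-1*(-108)*9)) - 26337)*(-31441) = (-45502/972 - 26337)*(-31441) = (-45502*1/972 - 26337)*(-31441) = (-22751/486 - 26337)*(-31441) = -12822533/486*(-31441) = 403153260053/486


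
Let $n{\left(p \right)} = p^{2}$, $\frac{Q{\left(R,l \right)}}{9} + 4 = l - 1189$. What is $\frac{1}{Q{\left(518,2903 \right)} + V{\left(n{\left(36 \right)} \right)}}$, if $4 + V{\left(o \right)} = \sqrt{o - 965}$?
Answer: $\frac{15386}{236728665} - \frac{\sqrt{331}}{236728665} \approx 6.4917 \cdot 10^{-5}$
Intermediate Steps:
$Q{\left(R,l \right)} = -10737 + 9 l$ ($Q{\left(R,l \right)} = -36 + 9 \left(l - 1189\right) = -36 + 9 \left(-1189 + l\right) = -36 + \left(-10701 + 9 l\right) = -10737 + 9 l$)
$V{\left(o \right)} = -4 + \sqrt{-965 + o}$ ($V{\left(o \right)} = -4 + \sqrt{o - 965} = -4 + \sqrt{-965 + o}$)
$\frac{1}{Q{\left(518,2903 \right)} + V{\left(n{\left(36 \right)} \right)}} = \frac{1}{\left(-10737 + 9 \cdot 2903\right) - \left(4 - \sqrt{-965 + 36^{2}}\right)} = \frac{1}{\left(-10737 + 26127\right) - \left(4 - \sqrt{-965 + 1296}\right)} = \frac{1}{15390 - \left(4 - \sqrt{331}\right)} = \frac{1}{15386 + \sqrt{331}}$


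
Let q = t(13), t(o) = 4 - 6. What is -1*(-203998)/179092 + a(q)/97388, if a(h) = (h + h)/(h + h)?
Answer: 4966784079/4360352924 ≈ 1.1391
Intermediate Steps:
t(o) = -2
q = -2
a(h) = 1 (a(h) = (2*h)/((2*h)) = (2*h)*(1/(2*h)) = 1)
-1*(-203998)/179092 + a(q)/97388 = -1*(-203998)/179092 + 1/97388 = 203998*(1/179092) + 1*(1/97388) = 101999/89546 + 1/97388 = 4966784079/4360352924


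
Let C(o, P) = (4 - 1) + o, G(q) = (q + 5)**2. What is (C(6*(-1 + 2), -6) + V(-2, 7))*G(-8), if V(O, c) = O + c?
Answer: 126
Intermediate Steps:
G(q) = (5 + q)**2
C(o, P) = 3 + o
(C(6*(-1 + 2), -6) + V(-2, 7))*G(-8) = ((3 + 6*(-1 + 2)) + (-2 + 7))*(5 - 8)**2 = ((3 + 6*1) + 5)*(-3)**2 = ((3 + 6) + 5)*9 = (9 + 5)*9 = 14*9 = 126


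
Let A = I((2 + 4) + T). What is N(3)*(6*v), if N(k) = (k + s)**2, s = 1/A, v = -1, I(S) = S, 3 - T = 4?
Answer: -1536/25 ≈ -61.440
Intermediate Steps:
T = -1 (T = 3 - 1*4 = 3 - 4 = -1)
A = 5 (A = (2 + 4) - 1 = 6 - 1 = 5)
s = 1/5 ≈ 0.20000
N(k) = (1/5 + k)**2 (N(k) = (k + 1/5)**2 = (1/5 + k)**2)
N(3)*(6*v) = ((1 + 5*3)**2/25)*(6*(-1)) = ((1 + 15)**2/25)*(-6) = ((1/25)*16**2)*(-6) = ((1/25)*256)*(-6) = (256/25)*(-6) = -1536/25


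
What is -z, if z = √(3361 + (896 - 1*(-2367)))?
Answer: -12*√46 ≈ -81.388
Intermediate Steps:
z = 12*√46 (z = √(3361 + (896 + 2367)) = √(3361 + 3263) = √6624 = 12*√46 ≈ 81.388)
-z = -12*√46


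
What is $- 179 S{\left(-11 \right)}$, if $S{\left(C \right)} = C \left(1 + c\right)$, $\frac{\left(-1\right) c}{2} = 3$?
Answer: $-9845$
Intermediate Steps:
$c = -6$ ($c = \left(-2\right) 3 = -6$)
$S{\left(C \right)} = - 5 C$ ($S{\left(C \right)} = C \left(1 - 6\right) = C \left(-5\right) = - 5 C$)
$- 179 S{\left(-11 \right)} = - 179 \left(\left(-5\right) \left(-11\right)\right) = \left(-179\right) 55 = -9845$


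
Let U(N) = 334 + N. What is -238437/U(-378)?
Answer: 238437/44 ≈ 5419.0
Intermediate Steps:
-238437/U(-378) = -238437/(334 - 378) = -238437/(-44) = -238437*(-1/44) = 238437/44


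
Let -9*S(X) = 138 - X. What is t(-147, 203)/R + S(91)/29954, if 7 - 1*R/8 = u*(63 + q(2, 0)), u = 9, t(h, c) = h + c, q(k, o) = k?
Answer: -28151/2291481 ≈ -0.012285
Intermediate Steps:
S(X) = -46/3 + X/9 (S(X) = -(138 - X)/9 = -46/3 + X/9)
t(h, c) = c + h
R = -4624 (R = 56 - 72*(63 + 2) = 56 - 72*65 = 56 - 8*585 = 56 - 4680 = -4624)
t(-147, 203)/R + S(91)/29954 = (203 - 147)/(-4624) + (-46/3 + (⅑)*91)/29954 = 56*(-1/4624) + (-46/3 + 91/9)*(1/29954) = -7/578 - 47/9*1/29954 = -7/578 - 47/269586 = -28151/2291481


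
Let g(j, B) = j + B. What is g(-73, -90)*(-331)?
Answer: 53953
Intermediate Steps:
g(j, B) = B + j
g(-73, -90)*(-331) = (-90 - 73)*(-331) = -163*(-331) = 53953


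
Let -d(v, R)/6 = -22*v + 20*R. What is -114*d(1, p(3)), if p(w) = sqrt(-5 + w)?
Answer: -15048 + 13680*I*sqrt(2) ≈ -15048.0 + 19346.0*I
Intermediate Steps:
d(v, R) = -120*R + 132*v (d(v, R) = -6*(-22*v + 20*R) = -120*R + 132*v)
-114*d(1, p(3)) = -114*(-120*sqrt(-5 + 3) + 132*1) = -114*(-120*I*sqrt(2) + 132) = -114*(132 - 120*I*sqrt(2)) = -15048 + 13680*I*sqrt(2)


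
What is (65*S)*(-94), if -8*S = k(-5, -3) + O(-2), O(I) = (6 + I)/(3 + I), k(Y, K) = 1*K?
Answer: 3055/4 ≈ 763.75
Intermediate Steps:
k(Y, K) = K
O(I) = (6 + I)/(3 + I)
S = -⅛ (S = -(-3 + (6 - 2)/(3 - 2))/8 = -(-3 + 4/1)/8 = -(-3 + 1*4)/8 = -(-3 + 4)/8 = -⅛*1 = -⅛ ≈ -0.12500)
(65*S)*(-94) = (65*(-⅛))*(-94) = -65/8*(-94) = 3055/4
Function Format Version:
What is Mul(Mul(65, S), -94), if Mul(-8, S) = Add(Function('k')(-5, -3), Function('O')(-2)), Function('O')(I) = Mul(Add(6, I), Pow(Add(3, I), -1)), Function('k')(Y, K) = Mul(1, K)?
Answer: Rational(3055, 4) ≈ 763.75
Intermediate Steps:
Function('k')(Y, K) = K
Function('O')(I) = Mul(Pow(Add(3, I), -1), Add(6, I))
S = Rational(-1, 8) (S = Mul(Rational(-1, 8), Add(-3, Mul(Pow(Add(3, -2), -1), Add(6, -2)))) = Mul(Rational(-1, 8), Add(-3, Mul(Pow(1, -1), 4))) = Mul(Rational(-1, 8), Add(-3, Mul(1, 4))) = Mul(Rational(-1, 8), Add(-3, 4)) = Mul(Rational(-1, 8), 1) = Rational(-1, 8) ≈ -0.12500)
Mul(Mul(65, S), -94) = Mul(Mul(65, Rational(-1, 8)), -94) = Mul(Rational(-65, 8), -94) = Rational(3055, 4)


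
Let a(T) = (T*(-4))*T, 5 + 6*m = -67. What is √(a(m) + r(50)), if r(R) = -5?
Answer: I*√581 ≈ 24.104*I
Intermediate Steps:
m = -12 (m = -⅚ + (⅙)*(-67) = -⅚ - 67/6 = -12)
a(T) = -4*T² (a(T) = (-4*T)*T = -4*T²)
√(a(m) + r(50)) = √(-4*(-12)² - 5) = √(-4*144 - 5) = √(-576 - 5) = √(-581) = I*√581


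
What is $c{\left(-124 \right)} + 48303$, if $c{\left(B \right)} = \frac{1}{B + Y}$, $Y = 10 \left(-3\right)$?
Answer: $\frac{7438661}{154} \approx 48303.0$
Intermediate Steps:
$Y = -30$
$c{\left(B \right)} = \frac{1}{-30 + B}$ ($c{\left(B \right)} = \frac{1}{B - 30} = \frac{1}{-30 + B}$)
$c{\left(-124 \right)} + 48303 = \frac{1}{-30 - 124} + 48303 = \frac{1}{-154} + 48303 = - \frac{1}{154} + 48303 = \frac{7438661}{154}$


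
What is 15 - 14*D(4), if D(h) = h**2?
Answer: -209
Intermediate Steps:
15 - 14*D(4) = 15 - 14*4**2 = 15 - 14*16 = 15 - 224 = -209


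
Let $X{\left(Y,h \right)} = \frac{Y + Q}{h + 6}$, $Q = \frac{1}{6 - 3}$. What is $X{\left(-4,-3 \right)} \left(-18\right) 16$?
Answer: $352$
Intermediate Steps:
$Q = \frac{1}{3} \approx 0.33333$
$X{\left(Y,h \right)} = \frac{\frac{1}{3} + Y}{6 + h}$ ($X{\left(Y,h \right)} = \frac{Y + \frac{1}{3}}{h + 6} = \frac{\frac{1}{3} + Y}{6 + h}$)
$X{\left(-4,-3 \right)} \left(-18\right) 16 = \frac{\frac{1}{3} - 4}{6 - 3} \left(-18\right) 16 = \frac{1}{3} \left(- \frac{11}{3}\right) \left(-18\right) 16 = \left(- \frac{11}{9}\right) \left(-18\right) 16 = 22 \cdot 16 = 352$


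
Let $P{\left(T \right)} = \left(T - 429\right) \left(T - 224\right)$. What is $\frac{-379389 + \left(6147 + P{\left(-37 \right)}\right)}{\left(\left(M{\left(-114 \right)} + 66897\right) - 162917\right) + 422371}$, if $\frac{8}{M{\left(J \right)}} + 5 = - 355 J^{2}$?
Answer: $- \frac{1160851803360}{1505648078327} \approx -0.771$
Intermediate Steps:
$M{\left(J \right)} = \frac{8}{-5 - 355 J^{2}}$
$P{\left(T \right)} = \left(-429 + T\right) \left(-224 + T\right)$
$\frac{-379389 + \left(6147 + P{\left(-37 \right)}\right)}{\left(\left(M{\left(-114 \right)} + 66897\right) - 162917\right) + 422371} = \frac{-379389 + \left(6147 + \left(96096 + \left(-37\right)^{2} - -24161\right)\right)}{\left(\left(- \frac{8}{5 + 355 \left(-114\right)^{2}} + 66897\right) - 162917\right) + 422371} = \frac{-379389 + \left(6147 + \left(96096 + 1369 + 24161\right)\right)}{\left(\left(- \frac{8}{5 + 355 \cdot 12996} + 66897\right) - 162917\right) + 422371} = \frac{-379389 + \left(6147 + 121626\right)}{\left(\left(- \frac{8}{5 + 4613580} + 66897\right) - 162917\right) + 422371} = \frac{-379389 + 127773}{\left(\left(- \frac{8}{4613585} + 66897\right) - 162917\right) + 422371} = - \frac{251616}{\left(\left(\left(-8\right) \frac{1}{4613585} + 66897\right) - 162917\right) + 422371} = - \frac{251616}{\left(\left(- \frac{8}{4613585} + 66897\right) - 162917\right) + 422371} = - \frac{251616}{\left(\frac{308634995737}{4613585} - 162917\right) + 422371} = - \frac{251616}{- \frac{442996431708}{4613585} + 422371} = - \frac{251616}{\frac{1505648078327}{4613585}} = \left(-251616\right) \frac{4613585}{1505648078327} = - \frac{1160851803360}{1505648078327}$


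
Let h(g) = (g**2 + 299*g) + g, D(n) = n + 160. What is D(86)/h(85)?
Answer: 246/32725 ≈ 0.0075172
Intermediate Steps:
D(n) = 160 + n
h(g) = g**2 + 300*g
D(86)/h(85) = (160 + 86)/((85*(300 + 85))) = 246/((85*385)) = 246/32725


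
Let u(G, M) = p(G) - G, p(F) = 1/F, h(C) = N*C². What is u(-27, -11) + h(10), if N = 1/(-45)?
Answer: 668/27 ≈ 24.741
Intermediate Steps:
N = -1/45 ≈ -0.022222
h(C) = -C²/45
u(G, M) = 1/G - G
u(-27, -11) + h(10) = (1/(-27) - 1*(-27)) - 1/45*10² = (-1/27 + 27) - 1/45*100 = 728/27 - 20/9 = 668/27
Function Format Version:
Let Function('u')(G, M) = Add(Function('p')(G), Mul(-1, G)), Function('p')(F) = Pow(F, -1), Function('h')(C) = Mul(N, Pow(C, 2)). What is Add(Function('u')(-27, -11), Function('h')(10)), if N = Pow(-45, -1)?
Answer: Rational(668, 27) ≈ 24.741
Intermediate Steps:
N = Rational(-1, 45) ≈ -0.022222
Function('h')(C) = Mul(Rational(-1, 45), Pow(C, 2))
Function('u')(G, M) = Add(Pow(G, -1), Mul(-1, G))
Add(Function('u')(-27, -11), Function('h')(10)) = Add(Add(Pow(-27, -1), Mul(-1, -27)), Mul(Rational(-1, 45), Pow(10, 2))) = Add(Add(Rational(-1, 27), 27), Mul(Rational(-1, 45), 100)) = Add(Rational(728, 27), Rational(-20, 9)) = Rational(668, 27)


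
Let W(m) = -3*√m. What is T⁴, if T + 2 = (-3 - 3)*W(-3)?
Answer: 921472 + 139392*I*√3 ≈ 9.2147e+5 + 2.4143e+5*I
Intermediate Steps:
T = -2 + 18*I*√3 (T = -2 + (-3 - 3)*(-3*I*√3) = -2 - (-18)*I*√3 = -2 + 18*I*√3 ≈ -2.0 + 31.177*I)
T⁴ = (-2 + 18*I*√3)⁴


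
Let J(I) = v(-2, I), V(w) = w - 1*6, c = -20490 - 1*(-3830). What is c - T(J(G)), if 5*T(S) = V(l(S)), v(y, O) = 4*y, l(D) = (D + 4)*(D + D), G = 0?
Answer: -83358/5 ≈ -16672.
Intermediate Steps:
c = -16660 (c = -20490 + 3830 = -16660)
l(D) = 2*D*(4 + D) (l(D) = (4 + D)*(2*D) = 2*D*(4 + D))
V(w) = -6 + w (V(w) = w - 6 = -6 + w)
J(I) = -8 (J(I) = 4*(-2) = -8)
T(S) = -6/5 + 2*S*(4 + S)/5 (T(S) = (-6 + 2*S*(4 + S))/5 = -6/5 + 2*S*(4 + S)/5)
c - T(J(G)) = -16660 - (-6/5 + (⅖)*(-8)*(4 - 8)) = -16660 - (-6/5 + (⅖)*(-8)*(-4)) = -16660 - (-6/5 + 64/5) = -16660 - 1*58/5 = -16660 - 58/5 = -83358/5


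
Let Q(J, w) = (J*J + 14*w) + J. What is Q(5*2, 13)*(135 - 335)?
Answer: -58400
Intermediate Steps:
Q(J, w) = J + J² + 14*w (Q(J, w) = (J² + 14*w) + J = J + J² + 14*w)
Q(5*2, 13)*(135 - 335) = (5*2 + (5*2)² + 14*13)*(135 - 335) = (10 + 10² + 182)*(-200) = (10 + 100 + 182)*(-200) = 292*(-200) = -58400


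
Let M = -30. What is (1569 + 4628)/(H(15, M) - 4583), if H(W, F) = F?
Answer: -6197/4613 ≈ -1.3434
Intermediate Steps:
(1569 + 4628)/(H(15, M) - 4583) = (1569 + 4628)/(-30 - 4583) = 6197/(-4613) = 6197*(-1/4613) = -6197/4613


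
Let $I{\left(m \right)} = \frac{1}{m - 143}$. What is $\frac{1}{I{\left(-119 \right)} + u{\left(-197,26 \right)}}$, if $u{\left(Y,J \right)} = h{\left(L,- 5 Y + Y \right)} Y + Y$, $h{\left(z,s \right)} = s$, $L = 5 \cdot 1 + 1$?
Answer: $- \frac{262}{40723447} \approx -6.4336 \cdot 10^{-6}$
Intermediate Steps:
$I{\left(m \right)} = \frac{1}{-143 + m}$
$L = 6$ ($L = 5 + 1 = 6$)
$u{\left(Y,J \right)} = Y - 4 Y^{2}$ ($u{\left(Y,J \right)} = \left(- 5 Y + Y\right) Y + Y = - 4 Y Y + Y = - 4 Y^{2} + Y = Y - 4 Y^{2}$)
$\frac{1}{I{\left(-119 \right)} + u{\left(-197,26 \right)}} = \frac{1}{\frac{1}{-143 - 119} - 197 \left(1 - -788\right)} = \frac{1}{\frac{1}{-262} - 197 \left(1 + 788\right)} = \frac{1}{- \frac{1}{262} - 155433} = \frac{1}{- \frac{40723447}{262}} = - \frac{262}{40723447}$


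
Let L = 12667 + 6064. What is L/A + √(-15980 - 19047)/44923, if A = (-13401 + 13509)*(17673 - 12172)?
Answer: 18731/594108 + I*√35027/44923 ≈ 0.031528 + 0.0041661*I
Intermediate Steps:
L = 18731
A = 594108 (A = 108*5501 = 594108)
L/A + √(-15980 - 19047)/44923 = 18731/594108 + √(-15980 - 19047)/44923 = 18731*(1/594108) + √(-35027)*(1/44923) = 18731/594108 + (I*√35027)*(1/44923) = 18731/594108 + I*√35027/44923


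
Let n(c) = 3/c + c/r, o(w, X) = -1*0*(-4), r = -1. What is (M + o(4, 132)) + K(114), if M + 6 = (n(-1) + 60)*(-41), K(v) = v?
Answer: -2270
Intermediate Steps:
o(w, X) = 0 (o(w, X) = 0*(-4) = 0)
n(c) = -c + 3/c (n(c) = 3/c + c/(-1) = 3/c + c*(-1) = 3/c - c = -c + 3/c)
M = -2384 (M = -6 + ((-1*(-1) + 3/(-1)) + 60)*(-41) = -6 + ((1 + 3*(-1)) + 60)*(-41) = -6 + ((1 - 3) + 60)*(-41) = -6 + (-2 + 60)*(-41) = -6 + 58*(-41) = -6 - 2378 = -2384)
(M + o(4, 132)) + K(114) = (-2384 + 0) + 114 = -2384 + 114 = -2270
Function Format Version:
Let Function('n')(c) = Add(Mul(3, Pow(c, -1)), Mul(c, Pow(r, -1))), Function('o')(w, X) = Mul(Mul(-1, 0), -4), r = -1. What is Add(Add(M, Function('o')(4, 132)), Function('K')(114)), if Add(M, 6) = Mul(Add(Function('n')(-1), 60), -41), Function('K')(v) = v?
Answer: -2270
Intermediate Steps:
Function('o')(w, X) = 0 (Function('o')(w, X) = Mul(0, -4) = 0)
Function('n')(c) = Add(Mul(-1, c), Mul(3, Pow(c, -1))) (Function('n')(c) = Add(Mul(3, Pow(c, -1)), Mul(c, Pow(-1, -1))) = Add(Mul(3, Pow(c, -1)), Mul(c, -1)) = Add(Mul(3, Pow(c, -1)), Mul(-1, c)) = Add(Mul(-1, c), Mul(3, Pow(c, -1))))
M = -2384 (M = Add(-6, Mul(Add(Add(Mul(-1, -1), Mul(3, Pow(-1, -1))), 60), -41)) = Add(-6, Mul(Add(Add(1, Mul(3, -1)), 60), -41)) = Add(-6, Mul(Add(Add(1, -3), 60), -41)) = Add(-6, Mul(Add(-2, 60), -41)) = Add(-6, Mul(58, -41)) = Add(-6, -2378) = -2384)
Add(Add(M, Function('o')(4, 132)), Function('K')(114)) = Add(Add(-2384, 0), 114) = Add(-2384, 114) = -2270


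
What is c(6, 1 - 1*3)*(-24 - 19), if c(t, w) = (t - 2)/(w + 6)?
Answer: -43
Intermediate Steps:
c(t, w) = (-2 + t)/(6 + w)
c(6, 1 - 1*3)*(-24 - 19) = ((-2 + 6)/(6 + (1 - 1*3)))*(-24 - 19) = (4/(6 + (1 - 3)))*(-43) = (4/(6 - 2))*(-43) = (4/4)*(-43) = ((¼)*4)*(-43) = 1*(-43) = -43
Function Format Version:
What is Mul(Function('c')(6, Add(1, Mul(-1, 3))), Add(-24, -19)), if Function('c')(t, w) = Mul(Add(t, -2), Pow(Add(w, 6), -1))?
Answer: -43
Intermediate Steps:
Function('c')(t, w) = Mul(Pow(Add(6, w), -1), Add(-2, t)) (Function('c')(t, w) = Mul(Add(-2, t), Pow(Add(6, w), -1)) = Mul(Pow(Add(6, w), -1), Add(-2, t)))
Mul(Function('c')(6, Add(1, Mul(-1, 3))), Add(-24, -19)) = Mul(Mul(Pow(Add(6, Add(1, Mul(-1, 3))), -1), Add(-2, 6)), Add(-24, -19)) = Mul(Mul(Pow(Add(6, Add(1, -3)), -1), 4), -43) = Mul(Mul(Pow(Add(6, -2), -1), 4), -43) = Mul(Mul(Pow(4, -1), 4), -43) = Mul(Mul(Rational(1, 4), 4), -43) = Mul(1, -43) = -43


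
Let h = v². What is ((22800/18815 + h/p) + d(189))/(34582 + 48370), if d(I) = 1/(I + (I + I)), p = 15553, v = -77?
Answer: 6615169676/344087046665397 ≈ 1.9225e-5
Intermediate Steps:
h = 5929 (h = (-77)² = 5929)
d(I) = 1/(3*I) (d(I) = 1/(I + 2*I) = 1/(3*I))
((22800/18815 + h/p) + d(189))/(34582 + 48370) = ((22800/18815 + 5929/15553) + (⅓)/189)/(34582 + 48370) = ((22800*(1/18815) + 5929*(1/15553)) + (⅓)*(1/189))/82952 = ((4560/3763 + 5929/15553) + 1/567)*(1/82952) = (93232507/58525939 + 1/567)*(1/82952) = (52921357408/33184207413)*(1/82952) = 6615169676/344087046665397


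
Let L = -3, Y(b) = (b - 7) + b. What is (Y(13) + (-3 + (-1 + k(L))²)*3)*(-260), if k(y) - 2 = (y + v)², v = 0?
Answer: -80600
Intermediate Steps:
Y(b) = -7 + 2*b (Y(b) = (-7 + b) + b = -7 + 2*b)
k(y) = 2 + y² (k(y) = 2 + (y + 0)² = 2 + y²)
(Y(13) + (-3 + (-1 + k(L))²)*3)*(-260) = ((-7 + 2*13) + (-3 + (-1 + (2 + (-3)²))²)*3)*(-260) = ((-7 + 26) + (-3 + (-1 + (2 + 9))²)*3)*(-260) = (19 + (-3 + (-1 + 11)²)*3)*(-260) = (19 + (-3 + 10²)*3)*(-260) = (19 + (-3 + 100)*3)*(-260) = (19 + 97*3)*(-260) = (19 + 291)*(-260) = 310*(-260) = -80600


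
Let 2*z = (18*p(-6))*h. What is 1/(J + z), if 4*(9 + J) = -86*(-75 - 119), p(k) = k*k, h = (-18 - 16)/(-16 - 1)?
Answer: 1/4810 ≈ 0.00020790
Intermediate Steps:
h = 2 (h = -34/(-17) = -34*(-1/17) = 2)
p(k) = k²
z = 648 (z = ((18*(-6)²)*2)/2 = ((18*36)*2)/2 = (648*2)/2 = (½)*1296 = 648)
J = 4162 (J = -9 + (-86*(-75 - 119))/4 = -9 + (-86*(-194))/4 = -9 + (¼)*16684 = -9 + 4171 = 4162)
1/(J + z) = 1/(4162 + 648) = 1/4810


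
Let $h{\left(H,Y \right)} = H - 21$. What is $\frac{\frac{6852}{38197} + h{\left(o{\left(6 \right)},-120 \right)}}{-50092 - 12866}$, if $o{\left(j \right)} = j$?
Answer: $\frac{188701}{801602242} \approx 0.0002354$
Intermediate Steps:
$h{\left(H,Y \right)} = -21 + H$
$\frac{\frac{6852}{38197} + h{\left(o{\left(6 \right)},-120 \right)}}{-50092 - 12866} = \frac{\frac{6852}{38197} + \left(-21 + 6\right)}{-50092 - 12866} = \frac{6852 \cdot \frac{1}{38197} - 15}{-62958} = \left(\frac{6852}{38197} - 15\right) \left(- \frac{1}{62958}\right) = \left(- \frac{566103}{38197}\right) \left(- \frac{1}{62958}\right) = \frac{188701}{801602242}$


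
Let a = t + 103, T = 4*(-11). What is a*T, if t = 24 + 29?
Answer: -6864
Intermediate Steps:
t = 53
T = -44
a = 156 (a = 53 + 103 = 156)
a*T = 156*(-44) = -6864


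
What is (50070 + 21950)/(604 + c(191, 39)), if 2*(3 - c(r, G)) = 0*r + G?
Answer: 28808/235 ≈ 122.59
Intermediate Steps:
c(r, G) = 3 - G/2 (c(r, G) = 3 - (0*r + G)/2 = 3 - (0 + G)/2 = 3 - G/2)
(50070 + 21950)/(604 + c(191, 39)) = (50070 + 21950)/(604 + (3 - ½*39)) = 72020/(604 + (3 - 39/2)) = 72020/(604 - 33/2) = 72020/(1175/2) = 72020*(2/1175) = 28808/235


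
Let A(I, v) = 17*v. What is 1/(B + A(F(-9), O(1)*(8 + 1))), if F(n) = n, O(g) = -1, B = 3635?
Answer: 1/3482 ≈ 0.00028719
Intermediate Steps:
1/(B + A(F(-9), O(1)*(8 + 1))) = 1/(3635 + 17*(-(8 + 1))) = 1/(3635 + 17*(-1*9)) = 1/(3635 + 17*(-9)) = 1/(3635 - 153) = 1/3482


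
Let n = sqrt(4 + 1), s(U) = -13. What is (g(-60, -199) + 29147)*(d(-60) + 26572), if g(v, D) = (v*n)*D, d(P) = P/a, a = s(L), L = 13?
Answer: 10070171912/13 + 4125222240*sqrt(5)/13 ≈ 1.4842e+9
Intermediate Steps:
n = sqrt(5) ≈ 2.2361
a = -13
d(P) = -P/13 (d(P) = P/(-13) = P*(-1/13) = -P/13)
g(v, D) = D*v*sqrt(5) (g(v, D) = (v*sqrt(5))*D = D*v*sqrt(5))
(g(-60, -199) + 29147)*(d(-60) + 26572) = (-199*(-60)*sqrt(5) + 29147)*(-1/13*(-60) + 26572) = (11940*sqrt(5) + 29147)*(60/13 + 26572) = (29147 + 11940*sqrt(5))*(345496/13) = 10070171912/13 + 4125222240*sqrt(5)/13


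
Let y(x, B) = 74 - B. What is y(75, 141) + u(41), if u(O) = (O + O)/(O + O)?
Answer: -66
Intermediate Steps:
u(O) = 1 (u(O) = (2*O)/((2*O)) = (2*O)*(1/(2*O)) = 1)
y(75, 141) + u(41) = (74 - 1*141) + 1 = (74 - 141) + 1 = -67 + 1 = -66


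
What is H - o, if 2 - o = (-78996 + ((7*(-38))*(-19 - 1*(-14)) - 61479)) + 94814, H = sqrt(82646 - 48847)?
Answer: -44333 + sqrt(33799) ≈ -44149.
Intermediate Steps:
H = sqrt(33799) ≈ 183.84
o = 44333 (o = 2 - ((-78996 + ((7*(-38))*(-19 - 1*(-14)) - 61479)) + 94814) = 2 - ((-78996 + (-266*(-19 + 14) - 61479)) + 94814) = 2 - ((-78996 + (-266*(-5) - 61479)) + 94814) = 2 - ((-78996 + (1330 - 61479)) + 94814) = 2 - ((-78996 - 60149) + 94814) = 2 - (-139145 + 94814) = 2 - 1*(-44331) = 2 + 44331 = 44333)
H - o = sqrt(33799) - 1*44333 = sqrt(33799) - 44333 = -44333 + sqrt(33799)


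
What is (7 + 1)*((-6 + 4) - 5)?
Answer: -56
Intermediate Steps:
(7 + 1)*((-6 + 4) - 5) = 8*(-2 - 5) = 8*(-7) = -56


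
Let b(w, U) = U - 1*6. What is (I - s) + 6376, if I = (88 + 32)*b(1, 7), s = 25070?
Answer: -18574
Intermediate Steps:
b(w, U) = -6 + U (b(w, U) = U - 6 = -6 + U)
I = 120 (I = (88 + 32)*(-6 + 7) = 120*1 = 120)
(I - s) + 6376 = (120 - 1*25070) + 6376 = (120 - 25070) + 6376 = -24950 + 6376 = -18574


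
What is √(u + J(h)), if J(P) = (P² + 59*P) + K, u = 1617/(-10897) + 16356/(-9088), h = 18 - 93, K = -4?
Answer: √45743961025864418/6189496 ≈ 34.555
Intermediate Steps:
h = -75
u = -48231657/24757984 (u = 1617*(-1/10897) + 16356*(-1/9088) = -1617/10897 - 4089/2272 = -48231657/24757984 ≈ -1.9481)
J(P) = -4 + P² + 59*P (J(P) = (P² + 59*P) - 4 = -4 + P² + 59*P)
√(u + J(h)) = √(-48231657/24757984 + (-4 + (-75)² + 59*(-75))) = √(-48231657/24757984 + (-4 + 5625 - 4425)) = √(-48231657/24757984 + 1196) = √(29562317207/24757984) = √45743961025864418/6189496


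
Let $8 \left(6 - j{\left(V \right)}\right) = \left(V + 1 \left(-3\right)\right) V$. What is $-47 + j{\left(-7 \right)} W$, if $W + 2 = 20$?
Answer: $- \frac{193}{2} \approx -96.5$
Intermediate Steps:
$W = 18$ ($W = -2 + 20 = 18$)
$j{\left(V \right)} = 6 - \frac{V \left(-3 + V\right)}{8}$ ($j{\left(V \right)} = 6 - \frac{\left(V + 1 \left(-3\right)\right) V}{8} = 6 - \frac{\left(V - 3\right) V}{8} = 6 - \frac{\left(-3 + V\right) V}{8} = 6 - \frac{V \left(-3 + V\right)}{8}$)
$-47 + j{\left(-7 \right)} W = -47 + \left(6 - \frac{\left(-7\right)^{2}}{8} + \frac{3}{8} \left(-7\right)\right) 18 = -47 + \left(6 - \frac{49}{8} - \frac{21}{8}\right) 18 = -47 - \frac{99}{2} = - \frac{193}{2}$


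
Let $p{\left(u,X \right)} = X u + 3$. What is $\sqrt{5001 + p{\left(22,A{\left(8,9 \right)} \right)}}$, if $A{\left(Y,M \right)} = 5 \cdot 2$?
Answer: $2 \sqrt{1306} \approx 72.277$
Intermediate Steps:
$A{\left(Y,M \right)} = 10$
$p{\left(u,X \right)} = 3 + X u$
$\sqrt{5001 + p{\left(22,A{\left(8,9 \right)} \right)}} = \sqrt{5001 + \left(3 + 10 \cdot 22\right)} = \sqrt{5001 + \left(3 + 220\right)} = \sqrt{5001 + 223} = \sqrt{5224} = 2 \sqrt{1306}$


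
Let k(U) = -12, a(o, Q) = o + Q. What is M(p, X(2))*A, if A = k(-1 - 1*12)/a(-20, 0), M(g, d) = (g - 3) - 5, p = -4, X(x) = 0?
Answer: -36/5 ≈ -7.2000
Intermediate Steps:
a(o, Q) = Q + o
M(g, d) = -8 + g (M(g, d) = (-3 + g) - 5 = -8 + g)
A = ⅗ (A = -12/(0 - 20) = -12/(-20) = -12*(-1/20) = ⅗ ≈ 0.60000)
M(p, X(2))*A = (-8 - 4)*(⅗) = -12*⅗ = -36/5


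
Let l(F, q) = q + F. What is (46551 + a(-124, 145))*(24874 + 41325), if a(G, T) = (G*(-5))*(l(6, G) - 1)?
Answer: -1802532571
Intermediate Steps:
l(F, q) = F + q
a(G, T) = -5*G*(5 + G) (a(G, T) = (G*(-5))*((6 + G) - 1) = (-5*G)*(5 + G) = -5*G*(5 + G))
(46551 + a(-124, 145))*(24874 + 41325) = (46551 - 5*(-124)*(5 - 124))*(24874 + 41325) = (46551 - 5*(-124)*(-119))*66199 = (46551 - 73780)*66199 = -27229*66199 = -1802532571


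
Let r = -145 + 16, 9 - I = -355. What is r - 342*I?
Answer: -124617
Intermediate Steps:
I = 364 (I = 9 - 1*(-355) = 9 + 355 = 364)
r = -129
r - 342*I = -129 - 342*364 = -129 - 124488 = -124617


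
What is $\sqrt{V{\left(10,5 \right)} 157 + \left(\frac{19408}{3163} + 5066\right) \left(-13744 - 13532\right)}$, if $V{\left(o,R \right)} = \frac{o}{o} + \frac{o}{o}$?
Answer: $\frac{i \sqrt{1384104769531342}}{3163} \approx 11762.0 i$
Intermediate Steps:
$V{\left(o,R \right)} = 2$ ($V{\left(o,R \right)} = 1 + 1 = 2$)
$\sqrt{V{\left(10,5 \right)} 157 + \left(\frac{19408}{3163} + 5066\right) \left(-13744 - 13532\right)} = \sqrt{2 \cdot 157 + \left(\frac{19408}{3163} + 5066\right) \left(-13744 - 13532\right)} = \sqrt{314 + \left(19408 \cdot \frac{1}{3163} + 5066\right) \left(-27276\right)} = \sqrt{314 + \left(\frac{19408}{3163} + 5066\right) \left(-27276\right)} = \sqrt{314 + \frac{16043166}{3163} \left(-27276\right)} = \sqrt{314 - \frac{437593395816}{3163}} = \sqrt{- \frac{437592402634}{3163}} = \frac{i \sqrt{1384104769531342}}{3163}$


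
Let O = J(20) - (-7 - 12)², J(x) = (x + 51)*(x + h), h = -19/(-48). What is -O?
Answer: -52181/48 ≈ -1087.1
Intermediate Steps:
h = 19/48 (h = -19*(-1/48) = 19/48 ≈ 0.39583)
J(x) = (51 + x)*(19/48 + x) (J(x) = (x + 51)*(x + 19/48) = (51 + x)*(19/48 + x))
O = 52181/48 (O = (323/16 + 20² + (2467/48)*20) - (-7 - 12)² = (323/16 + 400 + 12335/12) - 1*(-19)² = 69509/48 - 1*361 = 69509/48 - 361 = 52181/48 ≈ 1087.1)
-O = -1*52181/48 = -52181/48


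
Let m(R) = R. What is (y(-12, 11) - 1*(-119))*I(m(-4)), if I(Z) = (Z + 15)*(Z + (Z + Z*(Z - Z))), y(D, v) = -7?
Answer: -9856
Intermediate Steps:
I(Z) = 2*Z*(15 + Z) (I(Z) = (15 + Z)*(Z + (Z + Z*0)) = (15 + Z)*(Z + (Z + 0)) = (15 + Z)*(Z + Z) = (15 + Z)*(2*Z) = 2*Z*(15 + Z))
(y(-12, 11) - 1*(-119))*I(m(-4)) = (-7 - 1*(-119))*(2*(-4)*(15 - 4)) = (-7 + 119)*(2*(-4)*11) = 112*(-88) = -9856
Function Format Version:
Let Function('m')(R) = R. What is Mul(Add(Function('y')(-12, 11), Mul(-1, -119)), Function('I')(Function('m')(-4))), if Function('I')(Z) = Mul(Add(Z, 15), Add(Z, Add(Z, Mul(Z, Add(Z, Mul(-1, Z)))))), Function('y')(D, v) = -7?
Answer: -9856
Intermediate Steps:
Function('I')(Z) = Mul(2, Z, Add(15, Z)) (Function('I')(Z) = Mul(Add(15, Z), Add(Z, Add(Z, Mul(Z, 0)))) = Mul(Add(15, Z), Add(Z, Add(Z, 0))) = Mul(Add(15, Z), Add(Z, Z)) = Mul(Add(15, Z), Mul(2, Z)) = Mul(2, Z, Add(15, Z)))
Mul(Add(Function('y')(-12, 11), Mul(-1, -119)), Function('I')(Function('m')(-4))) = Mul(Add(-7, Mul(-1, -119)), Mul(2, -4, Add(15, -4))) = Mul(Add(-7, 119), Mul(2, -4, 11)) = Mul(112, -88) = -9856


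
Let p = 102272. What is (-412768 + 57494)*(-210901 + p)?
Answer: 38593059346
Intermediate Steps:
(-412768 + 57494)*(-210901 + p) = (-412768 + 57494)*(-210901 + 102272) = -355274*(-108629) = 38593059346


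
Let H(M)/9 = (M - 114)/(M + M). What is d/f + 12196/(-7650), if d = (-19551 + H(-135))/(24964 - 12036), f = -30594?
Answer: -1607867683939/1008574041600 ≈ -1.5942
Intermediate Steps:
H(M) = 9*(-114 + M)/(2*M) (H(M) = 9*((M - 114)/(M + M)) = 9*((-114 + M)/((2*M))) = 9*((-114 + M)*(1/(2*M))) = 9*((-114 + M)/(2*M)) = 9*(-114 + M)/(2*M))
d = -195427/129280 (d = (-19551 + (9/2 - 513/(-135)))/(24964 - 12036) = (-19551 + (9/2 - 513*(-1/135)))/12928 = (-19551 + (9/2 + 19/5))*(1/12928) = (-19551 + 83/10)*(1/12928) = -195427/10*1/12928 = -195427/129280 ≈ -1.5117)
d/f + 12196/(-7650) = -195427/129280/(-30594) + 12196/(-7650) = -195427/129280*(-1/30594) + 12196*(-1/7650) = 195427/3955192320 - 6098/3825 = -1607867683939/1008574041600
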